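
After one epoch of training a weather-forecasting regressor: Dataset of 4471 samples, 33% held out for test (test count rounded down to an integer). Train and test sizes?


Test = ⌊4471·33/100⌋ = 1475
Train = 4471 - 1475 = 2996

Train: 2996, Test: 1475


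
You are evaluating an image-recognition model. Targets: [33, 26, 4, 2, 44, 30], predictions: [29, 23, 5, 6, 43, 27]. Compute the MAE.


Absolute errors: |33-29|=4, |26-23|=3, |4-5|=1, |2-6|=4, |44-43|=1, |30-27|=3
Sum = 16
MAE = 16/6 = 8/3

8/3


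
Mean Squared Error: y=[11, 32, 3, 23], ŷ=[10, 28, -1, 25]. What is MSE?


Squared errors: (11-10)²=1, (32-28)²=16, (3+ 1)²=16, (23-25)²=4
Sum = 37
MSE = 37/4 = 37/4

37/4


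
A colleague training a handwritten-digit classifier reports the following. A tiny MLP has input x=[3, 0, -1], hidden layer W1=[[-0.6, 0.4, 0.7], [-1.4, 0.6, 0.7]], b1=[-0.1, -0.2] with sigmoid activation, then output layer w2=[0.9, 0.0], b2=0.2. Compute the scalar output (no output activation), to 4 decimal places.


z1[0] = (-0.6)·(3) + (0.4)·(0) + (0.7)·(-1) - 0.1 = -2.6
z1[1] = (-1.4)·(3) + (0.6)·(0) + (0.7)·(-1) - 0.2 = -5.1
h = sigmoid(z1) = [0.0691, 0.0061]
output = (0.9)·(0.0691) + (0.0)·(0.0061) + 0.2 = 0.2622

0.2622


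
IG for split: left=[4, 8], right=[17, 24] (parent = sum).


Parent = [21, 32], H_parent = 0.9687
H_left = 0.9183 (n=12), H_right = 0.9789 (n=41)
H_children = (12/53)·0.9183 + (41/53)·0.9789 = 0.9652
IG = 0.9687 - 0.9652 = 0.0035

0.0035


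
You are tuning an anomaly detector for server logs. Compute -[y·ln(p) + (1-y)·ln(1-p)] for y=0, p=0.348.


BCE = -[y·ln(p) + (1-y)·ln(1-p)]
= -0 - 1·ln(1-0.348)
= -ln(0.652) = 0.4277

0.4277


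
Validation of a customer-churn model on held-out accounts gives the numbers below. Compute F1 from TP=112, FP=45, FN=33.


Precision = 112/157 = 0.7134
Recall = 112/145 = 0.7724
F1 = 2·P·R/(P+R) = 2·TP/(2·TP+FP+FN) = 224/(224+45+33) = 224/302 = 0.7417

0.7417


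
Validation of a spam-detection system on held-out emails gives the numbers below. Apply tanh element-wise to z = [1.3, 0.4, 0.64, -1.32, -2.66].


tanh(1.3) = 0.8617
tanh(0.4) = 0.3799
tanh(0.64) = 0.5649
tanh(-1.32) = -0.8668
tanh(-2.66) = -0.9903
result = [0.8617, 0.3799, 0.5649, -0.8668, -0.9903]

[0.8617, 0.3799, 0.5649, -0.8668, -0.9903]


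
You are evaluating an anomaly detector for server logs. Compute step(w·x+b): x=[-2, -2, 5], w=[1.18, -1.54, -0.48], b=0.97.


z = (-2)·(1.18) + (-2)·(-1.54) + (5)·(-0.48) + 0.97
  = -0.71
step(z) = 0 (z<0)

0


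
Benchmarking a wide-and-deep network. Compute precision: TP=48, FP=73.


Precision = TP/(TP+FP)
= 48/(48+73)
= 48/121 = 39.67%

39.67%


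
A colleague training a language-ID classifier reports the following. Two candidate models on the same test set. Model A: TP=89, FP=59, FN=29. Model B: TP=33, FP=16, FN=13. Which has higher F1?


Model A: P=89/148=0.6014, R=89/118=0.7542, F1=2PR/(P+R)=2TP/(2TP+FP+FN)=178/266=0.6692
Model B: P=33/49=0.6735, R=33/46=0.7174, F1=2PR/(P+R)=2TP/(2TP+FP+FN)=66/95=0.6947
0.6692 < 0.6947 → Model B

Model B


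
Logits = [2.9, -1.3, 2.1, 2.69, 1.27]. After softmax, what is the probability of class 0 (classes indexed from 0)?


Exponentials: e^2.9=18.1741, e^-1.3=0.2725, e^2.1=8.1662, e^2.69=14.7317, e^1.27=3.5609
Sum = 44.9054
Softmax = [0.4047, 0.0061, 0.1819, 0.3281, 0.0793]
p[0] = 18.1741/44.9054 = 0.4047

0.4047


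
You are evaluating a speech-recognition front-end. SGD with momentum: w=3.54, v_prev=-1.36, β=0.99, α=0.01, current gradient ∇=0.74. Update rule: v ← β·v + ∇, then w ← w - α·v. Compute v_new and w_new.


v_new = 0.99·-1.36 + 0.74 = -1.3464 + 0.74 = -0.6064
w_new = 3.54 - 0.01·-0.6064 = 3.54 + 0.006064 = 3.546064

v_new=-0.6064, w_new=3.546064


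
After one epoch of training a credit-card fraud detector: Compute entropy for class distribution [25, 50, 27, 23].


Probabilities: [25/125, 50/125, 27/125, 23/125] ≈ [0.2, 0.4, 0.216, 0.184]
H = -((25/125)·log₂(25/125) + (50/125)·log₂(50/125) + (27/125)·log₂(27/125) + (23/125)·log₂(23/125))
  = 1.9201 bits

1.9201 bits


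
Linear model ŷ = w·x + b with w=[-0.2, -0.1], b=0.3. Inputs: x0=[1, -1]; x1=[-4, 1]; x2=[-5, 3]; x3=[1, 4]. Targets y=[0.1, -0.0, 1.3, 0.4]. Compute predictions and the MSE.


ŷ0 = (-0.2)·(1) + (-0.1)·(-1) + 0.3 = 0.2
ŷ1 = (-0.2)·(-4) + (-0.1)·(1) + 0.3 = 1.0
ŷ2 = (-0.2)·(-5) + (-0.1)·(3) + 0.3 = 1.0
ŷ3 = (-0.2)·(1) + (-0.1)·(4) + 0.3 = -0.3
errors² = [0.01, 1.0, 0.09, 0.49]
MSE = 1.5900/4 = 0.3975

0.3975


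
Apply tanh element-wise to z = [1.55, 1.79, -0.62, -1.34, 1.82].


tanh(1.55) = 0.9138
tanh(1.79) = 0.9458
tanh(-0.62) = -0.5511
tanh(-1.34) = -0.8717
tanh(1.82) = 0.9488
result = [0.9138, 0.9458, -0.5511, -0.8717, 0.9488]

[0.9138, 0.9458, -0.5511, -0.8717, 0.9488]


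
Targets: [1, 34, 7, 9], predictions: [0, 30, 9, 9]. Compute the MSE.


Squared errors: (1-0)²=1, (34-30)²=16, (7-9)²=4, (9-9)²=0
Sum = 21
MSE = 21/4 = 21/4

21/4


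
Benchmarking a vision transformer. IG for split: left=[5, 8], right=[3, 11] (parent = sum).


Parent = [8, 19], H_parent = 0.8767
H_left = 0.9612 (n=13), H_right = 0.7496 (n=14)
H_children = (13/27)·0.9612 + (14/27)·0.7496 = 0.8515
IG = 0.8767 - 0.8515 = 0.0252

0.0252


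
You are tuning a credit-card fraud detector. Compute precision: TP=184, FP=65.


Precision = TP/(TP+FP)
= 184/(184+65)
= 184/249 = 73.9%

73.9%


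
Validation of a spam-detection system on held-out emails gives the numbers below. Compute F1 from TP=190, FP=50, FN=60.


Precision = 190/240 = 0.7917
Recall = 190/250 = 0.76
F1 = 2·P·R/(P+R) = 2·TP/(2·TP+FP+FN) = 380/(380+50+60) = 380/490 = 0.7755

0.7755


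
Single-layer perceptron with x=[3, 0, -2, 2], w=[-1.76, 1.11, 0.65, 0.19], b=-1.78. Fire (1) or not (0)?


z = (3)·(-1.76) + (0)·(1.11) + (-2)·(0.65) + (2)·(0.19) - 1.78
  = -7.98
step(z) = 0 (z<0)

0


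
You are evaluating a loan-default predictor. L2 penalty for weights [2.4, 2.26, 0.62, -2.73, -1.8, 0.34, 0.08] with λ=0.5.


‖w‖₂² = (2.4)² + (2.26)² + (0.62)² + (-2.73)² + (-1.8)² + (0.34)² + (0.08)²
     = 5.76 + 5.1076 + 0.3844 + 7.4529 + 3.24 + 0.1156 + 0.0064
     = 22.0669
λ·‖w‖₂² = 0.5·22.0669 = 11.03345

11.03345


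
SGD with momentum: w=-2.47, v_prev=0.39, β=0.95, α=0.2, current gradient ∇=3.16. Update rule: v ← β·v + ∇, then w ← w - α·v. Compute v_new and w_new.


v_new = 0.95·0.39 + 3.16 = 0.3705 + 3.16 = 3.5305
w_new = -2.47 - 0.2·3.5305 = -2.47 - 0.7061 = -3.1761

v_new=3.5305, w_new=-3.1761


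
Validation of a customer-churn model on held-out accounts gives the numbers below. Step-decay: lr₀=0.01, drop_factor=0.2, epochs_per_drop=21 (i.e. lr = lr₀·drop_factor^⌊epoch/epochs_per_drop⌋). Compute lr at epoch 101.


n_drops = ⌊101/21⌋ = 4
lr = 0.01·0.2^4 = 0.01·0.0016 = 0.000016

0.000016


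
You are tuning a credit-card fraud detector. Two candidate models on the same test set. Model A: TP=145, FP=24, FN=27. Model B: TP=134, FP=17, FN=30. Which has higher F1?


Model A: P=145/169=0.858, R=145/172=0.843, F1=2PR/(P+R)=2TP/(2TP+FP+FN)=290/341=0.8504
Model B: P=134/151=0.8874, R=134/164=0.8171, F1=2PR/(P+R)=2TP/(2TP+FP+FN)=268/315=0.8508
0.8504 < 0.8508 → Model B

Model B


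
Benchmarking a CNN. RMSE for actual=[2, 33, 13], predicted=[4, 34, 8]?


MSE = 30/3 = 10
RMSE = √(30/3) = 3.1623

3.1623


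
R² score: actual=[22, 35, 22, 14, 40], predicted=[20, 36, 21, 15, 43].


ȳ = 26.6
SS_res = Σ(y-ŷ)² = 16
SS_tot = Σ(y-ȳ)² = 451.2
R² = 1 - SS_res/SS_tot = 1 - 0.0355 = 0.9645

0.9645


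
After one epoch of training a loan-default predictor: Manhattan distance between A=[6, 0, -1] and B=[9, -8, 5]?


d = |6-9| + |0+ 8| + |-1-5|
  = 3 + 8 + 6
  = 17

17


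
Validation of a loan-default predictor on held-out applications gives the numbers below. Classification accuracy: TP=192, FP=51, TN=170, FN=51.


Accuracy = (TP+TN)/(TP+TN+FP+FN)
= (192+170)/(464)
= 362/464 = 78.02%

78.02%


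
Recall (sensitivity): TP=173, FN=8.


Recall = TP/(TP+FN)
= 173/(173+8)
= 173/181 = 95.58%

95.58%


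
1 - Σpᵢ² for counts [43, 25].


Probabilities: [43/68, 25/68] ≈ [0.6324, 0.3676]
Σpᵢ² = (1849 + 625)/68² = 2474/4624
Gini = 1 - Σpᵢ² = 1 - 2474/4624 = 0.465

0.465


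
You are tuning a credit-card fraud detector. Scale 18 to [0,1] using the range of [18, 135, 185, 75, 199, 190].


min=18, max=199
(18-18)/(199-18) = 0/181 = 0.0

0.0


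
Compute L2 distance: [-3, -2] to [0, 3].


d = √((-3-0)² + (-2-3)²)
  = √(9 + 25)
  = √34 = 5.831

5.831


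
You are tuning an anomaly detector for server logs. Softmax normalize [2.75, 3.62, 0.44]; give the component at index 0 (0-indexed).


Exponentials: e^2.75=15.6426, e^3.62=37.3376, e^0.44=1.5527
Sum = 54.5329
Softmax = [0.2868, 0.6847, 0.0285]
p[0] = 15.6426/54.5329 = 0.2868

0.2868


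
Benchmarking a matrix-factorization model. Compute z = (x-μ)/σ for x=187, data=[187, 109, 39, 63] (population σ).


μ = 99.5, σ = 56.4336
z = (187 - 99.5)/56.4336 = 1.5505

1.5505


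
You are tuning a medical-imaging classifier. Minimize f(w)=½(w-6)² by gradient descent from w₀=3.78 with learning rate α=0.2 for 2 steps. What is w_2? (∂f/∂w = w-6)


step 1: grad = 3.78-6 = -2.22; w = 3.78 - 0.2·(-2.22) = 4.224
step 2: grad = 4.224-6 = -1.776; w = 4.224 - 0.2·(-1.776) = 4.5792

4.5792


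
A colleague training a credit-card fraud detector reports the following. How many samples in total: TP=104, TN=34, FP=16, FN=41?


Total = TP + TN + FP + FN
= 104 + 34 + 16 + 41
= 195
(Predicted positive: 120, predicted negative: 75)

195


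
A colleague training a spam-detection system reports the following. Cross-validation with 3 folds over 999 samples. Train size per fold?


Fold size = 999/3 = 333
Training per fold = 999 - 333 = 666

666


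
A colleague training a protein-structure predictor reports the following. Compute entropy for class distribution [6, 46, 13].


Probabilities: [6/65, 46/65, 13/65] ≈ [0.0923, 0.7077, 0.2]
H = -((6/65)·log₂(6/65) + (46/65)·log₂(46/65) + (13/65)·log₂(13/65))
  = 1.1347 bits

1.1347 bits


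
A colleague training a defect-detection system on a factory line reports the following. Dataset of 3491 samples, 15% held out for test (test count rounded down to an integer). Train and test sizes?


Test = ⌊3491·15/100⌋ = 523
Train = 3491 - 523 = 2968

Train: 2968, Test: 523


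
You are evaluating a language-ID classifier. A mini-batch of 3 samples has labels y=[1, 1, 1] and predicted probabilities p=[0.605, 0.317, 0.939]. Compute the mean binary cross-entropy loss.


L[0] = -ln(0.605) = 0.5025
L[1] = -ln(0.317) = 1.1489
L[2] = -ln(0.939) = 0.0629
mean = (0.5025 + 1.1489 + 0.0629)/3 = 0.5714

0.5714


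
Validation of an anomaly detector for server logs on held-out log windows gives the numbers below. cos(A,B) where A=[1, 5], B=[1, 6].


A·B = 1·1 + 5·6 = 31
‖A‖ = √26 = 5.099, ‖B‖ = √37 = 6.0828
cos = 31/(√26·√37) = 31/√962 = 0.9995

0.9995


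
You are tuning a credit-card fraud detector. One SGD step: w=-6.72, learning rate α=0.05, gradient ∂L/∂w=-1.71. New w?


w_new = w - α·∇
= -6.72 - 0.05·-1.71
= -6.72 + 0.0855
= -6.6345

-6.6345


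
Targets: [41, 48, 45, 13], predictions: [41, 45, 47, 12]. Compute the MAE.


Absolute errors: |41-41|=0, |48-45|=3, |45-47|=2, |13-12|=1
Sum = 6
MAE = 6/4 = 3/2

3/2


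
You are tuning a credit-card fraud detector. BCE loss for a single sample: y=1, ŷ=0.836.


BCE = -[y·ln(p) + (1-y)·ln(1-p)]
= -1·ln(0.836) - 0
= -ln(0.836) = 0.1791

0.1791


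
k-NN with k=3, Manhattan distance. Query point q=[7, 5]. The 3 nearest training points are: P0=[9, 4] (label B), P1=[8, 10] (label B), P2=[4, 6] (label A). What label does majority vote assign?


d(q,P0) = 3  (label B)
d(q,P1) = 6  (label B)
d(q,P2) = 4  (label A)
Votes: A=1, B=2
Majority → B

B


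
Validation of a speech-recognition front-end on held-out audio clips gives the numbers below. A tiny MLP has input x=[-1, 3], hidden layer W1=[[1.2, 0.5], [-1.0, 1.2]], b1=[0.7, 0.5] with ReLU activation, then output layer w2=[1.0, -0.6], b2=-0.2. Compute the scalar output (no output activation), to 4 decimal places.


z1[0] = (1.2)·(-1) + (0.5)·(3) + 0.7 = 1.0
z1[1] = (-1.0)·(-1) + (1.2)·(3) + 0.5 = 5.1
h = ReLU(z1) = [1.0, 5.1]
output = (1.0)·(1.0) + (-0.6)·(5.1) - 0.2 = -2.26

-2.26


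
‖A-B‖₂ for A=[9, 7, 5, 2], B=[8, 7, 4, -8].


d = √((9-8)² + (7-7)² + (5-4)² + (2+ 8)²)
  = √(1 + 0 + 1 + 100)
  = √102 = 10.0995

10.0995


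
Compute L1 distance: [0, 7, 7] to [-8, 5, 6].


d = |0+ 8| + |7-5| + |7-6|
  = 8 + 2 + 1
  = 11

11


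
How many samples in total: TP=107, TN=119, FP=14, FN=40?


Total = TP + TN + FP + FN
= 107 + 119 + 14 + 40
= 280
(Predicted positive: 121, predicted negative: 159)

280


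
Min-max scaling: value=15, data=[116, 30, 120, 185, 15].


min=15, max=185
(15-15)/(185-15) = 0/170 = 0.0

0.0


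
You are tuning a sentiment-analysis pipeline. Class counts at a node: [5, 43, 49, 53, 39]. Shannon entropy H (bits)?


Probabilities: [5/189, 43/189, 49/189, 53/189, 39/189] ≈ [0.0265, 0.2275, 0.2593, 0.2804, 0.2063]
H = -((5/189)·log₂(5/189) + (43/189)·log₂(43/189) + (49/189)·log₂(49/189) + (53/189)·log₂(53/189) + (39/189)·log₂(39/189))
  = 2.1137 bits

2.1137 bits


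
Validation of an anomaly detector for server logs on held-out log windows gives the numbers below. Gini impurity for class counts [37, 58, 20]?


Probabilities: [37/115, 58/115, 20/115] ≈ [0.3217, 0.5043, 0.1739]
Σpᵢ² = (1369 + 3364 + 400)/115² = 5133/13225
Gini = 1 - Σpᵢ² = 1 - 5133/13225 = 0.6119

0.6119


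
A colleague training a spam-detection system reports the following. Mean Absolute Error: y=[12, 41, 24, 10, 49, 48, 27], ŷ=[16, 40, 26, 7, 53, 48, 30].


Absolute errors: |12-16|=4, |41-40|=1, |24-26|=2, |10-7|=3, |49-53|=4, |48-48|=0, |27-30|=3
Sum = 17
MAE = 17/7 = 17/7

17/7


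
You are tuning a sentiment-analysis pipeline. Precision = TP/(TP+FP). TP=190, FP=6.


Precision = TP/(TP+FP)
= 190/(190+6)
= 190/196 = 96.94%

96.94%


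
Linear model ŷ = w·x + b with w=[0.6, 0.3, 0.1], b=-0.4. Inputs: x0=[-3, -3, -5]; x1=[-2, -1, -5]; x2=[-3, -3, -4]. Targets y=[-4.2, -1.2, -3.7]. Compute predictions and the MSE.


ŷ0 = (0.6)·(-3) + (0.3)·(-3) + (0.1)·(-5) - 0.4 = -3.6
ŷ1 = (0.6)·(-2) + (0.3)·(-1) + (0.1)·(-5) - 0.4 = -2.4
ŷ2 = (0.6)·(-3) + (0.3)·(-3) + (0.1)·(-4) - 0.4 = -3.5
errors² = [0.36, 1.44, 0.04]
MSE = 1.8400/3 = 0.6133

0.6133


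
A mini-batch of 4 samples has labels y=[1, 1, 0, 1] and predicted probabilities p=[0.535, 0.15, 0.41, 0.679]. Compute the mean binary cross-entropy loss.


L[0] = -ln(0.535) = 0.6255
L[1] = -ln(0.15) = 1.8971
L[2] = -ln(1-0.41) = -ln(0.59) = 0.5276
L[3] = -ln(0.679) = 0.3871
mean = (0.6255 + 1.8971 + 0.5276 + 0.3871)/4 = 0.8593

0.8593


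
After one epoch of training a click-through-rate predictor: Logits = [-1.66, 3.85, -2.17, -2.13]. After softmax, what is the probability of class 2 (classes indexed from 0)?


Exponentials: e^-1.66=0.1901, e^3.85=46.9931, e^-2.17=0.1142, e^-2.13=0.1188
Sum = 47.4162
Softmax = [0.004, 0.9911, 0.0024, 0.0025]
p[2] = 0.1142/47.4162 = 0.0024

0.0024


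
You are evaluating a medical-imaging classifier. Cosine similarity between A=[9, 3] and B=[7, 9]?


A·B = 9·7 + 3·9 = 90
‖A‖ = √90 = 9.4868, ‖B‖ = √130 = 11.4018
cos = 90/(√90·√130) = 90/√11700 = 0.8321

0.8321


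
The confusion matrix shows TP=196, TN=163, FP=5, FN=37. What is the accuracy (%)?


Accuracy = (TP+TN)/(TP+TN+FP+FN)
= (196+163)/(401)
= 359/401 = 89.53%

89.53%


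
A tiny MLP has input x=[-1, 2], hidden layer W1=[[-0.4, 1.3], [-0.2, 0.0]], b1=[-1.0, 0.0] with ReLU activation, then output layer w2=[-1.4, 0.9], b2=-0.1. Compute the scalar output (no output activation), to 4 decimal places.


z1[0] = (-0.4)·(-1) + (1.3)·(2) - 1.0 = 2.0
z1[1] = (-0.2)·(-1) + (0.0)·(2) + 0.0 = 0.2
h = ReLU(z1) = [2.0, 0.2]
output = (-1.4)·(2.0) + (0.9)·(0.2) - 0.1 = -2.72

-2.72


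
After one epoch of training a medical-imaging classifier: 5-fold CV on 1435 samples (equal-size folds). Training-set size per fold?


Fold size = 1435/5 = 287
Training per fold = 1435 - 287 = 1148

1148


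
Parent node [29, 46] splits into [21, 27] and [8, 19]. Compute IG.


Parent = [29, 46], H_parent = 0.9626
H_left = 0.9887 (n=48), H_right = 0.8767 (n=27)
H_children = (48/75)·0.9887 + (27/75)·0.8767 = 0.9484
IG = 0.9626 - 0.9484 = 0.0142

0.0142


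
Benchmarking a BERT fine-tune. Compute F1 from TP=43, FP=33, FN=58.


Precision = 43/76 = 0.5658
Recall = 43/101 = 0.4257
F1 = 2·P·R/(P+R) = 2·TP/(2·TP+FP+FN) = 86/(86+33+58) = 86/177 = 0.4859

0.4859


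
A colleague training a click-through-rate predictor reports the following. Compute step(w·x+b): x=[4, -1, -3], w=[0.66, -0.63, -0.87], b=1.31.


z = (4)·(0.66) + (-1)·(-0.63) + (-3)·(-0.87) + 1.31
  = 7.19
step(z) = 1 (z≥0)

1


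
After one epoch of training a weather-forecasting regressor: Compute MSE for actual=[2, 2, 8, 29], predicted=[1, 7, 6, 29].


Squared errors: (2-1)²=1, (2-7)²=25, (8-6)²=4, (29-29)²=0
Sum = 30
MSE = 30/4 = 15/2

15/2


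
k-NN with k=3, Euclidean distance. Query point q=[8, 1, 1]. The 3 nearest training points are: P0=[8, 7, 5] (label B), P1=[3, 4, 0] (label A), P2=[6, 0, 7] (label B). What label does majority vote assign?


d(q,P0) = 7.2111  (label B)
d(q,P1) = 5.9161  (label A)
d(q,P2) = 6.4031  (label B)
Votes: A=1, B=2
Majority → B

B


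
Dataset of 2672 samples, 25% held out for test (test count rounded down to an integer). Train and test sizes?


Test = ⌊2672·25/100⌋ = 668
Train = 2672 - 668 = 2004

Train: 2004, Test: 668


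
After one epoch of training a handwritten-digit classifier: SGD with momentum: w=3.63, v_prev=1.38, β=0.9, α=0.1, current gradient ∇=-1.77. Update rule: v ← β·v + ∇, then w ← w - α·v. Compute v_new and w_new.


v_new = 0.9·1.38 - 1.77 = 1.242 - 1.77 = -0.528
w_new = 3.63 - 0.1·-0.528 = 3.63 + 0.0528 = 3.6828

v_new=-0.528, w_new=3.6828


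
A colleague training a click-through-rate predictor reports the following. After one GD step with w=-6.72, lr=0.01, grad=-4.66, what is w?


w_new = w - α·∇
= -6.72 - 0.01·-4.66
= -6.72 + 0.0466
= -6.6734

-6.6734


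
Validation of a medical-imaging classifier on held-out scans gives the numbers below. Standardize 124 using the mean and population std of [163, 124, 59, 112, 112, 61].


μ = 105.1667, σ = 36.2281
z = (124 - 105.1667)/36.2281 = 0.5199

0.5199


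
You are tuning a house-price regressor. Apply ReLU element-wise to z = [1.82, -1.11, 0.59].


ReLU(1.82) = max(0, 1.82) = 1.82
ReLU(-1.11) = max(0, -1.11) = 0.0
ReLU(0.59) = max(0, 0.59) = 0.59
result = [1.82, 0.0, 0.59]

[1.82, 0.0, 0.59]


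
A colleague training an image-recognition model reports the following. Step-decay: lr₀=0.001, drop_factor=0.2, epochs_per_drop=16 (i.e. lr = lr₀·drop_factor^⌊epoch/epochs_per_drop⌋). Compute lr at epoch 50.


n_drops = ⌊50/16⌋ = 3
lr = 0.001·0.2^3 = 0.001·0.008 = 0.000008

0.000008


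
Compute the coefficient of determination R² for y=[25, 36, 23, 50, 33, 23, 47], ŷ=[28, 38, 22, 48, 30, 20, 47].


ȳ = 33.8571
SS_res = Σ(y-ŷ)² = 36
SS_tot = Σ(y-ȳ)² = 752.86
R² = 1 - SS_res/SS_tot = 1 - 0.0478 = 0.9522

0.9522


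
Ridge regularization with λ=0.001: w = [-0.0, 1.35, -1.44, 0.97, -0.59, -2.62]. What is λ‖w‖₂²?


‖w‖₂² = (-0.0)² + (1.35)² + (-1.44)² + (0.97)² + (-0.59)² + (-2.62)²
     = 0 + 1.8225 + 2.0736 + 0.9409 + 0.3481 + 6.8644
     = 12.0495
λ·‖w‖₂² = 0.001·12.0495 = 0.01205

0.01205


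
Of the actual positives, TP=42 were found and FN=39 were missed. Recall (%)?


Recall = TP/(TP+FN)
= 42/(42+39)
= 42/81 = 51.85%

51.85%


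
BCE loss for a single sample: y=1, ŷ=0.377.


BCE = -[y·ln(p) + (1-y)·ln(1-p)]
= -1·ln(0.377) - 0
= -ln(0.377) = 0.9755

0.9755


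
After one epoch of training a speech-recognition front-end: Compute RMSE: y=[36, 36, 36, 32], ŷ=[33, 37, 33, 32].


MSE = 19/4 = 4.75
RMSE = √(19/4) = 2.1794

2.1794


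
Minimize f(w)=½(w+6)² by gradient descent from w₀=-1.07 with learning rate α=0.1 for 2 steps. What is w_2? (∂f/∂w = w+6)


step 1: grad = -1.07+6 = 4.93; w = -1.07 - 0.1·(4.93) = -1.563
step 2: grad = -1.563+6 = 4.437; w = -1.563 - 0.1·(4.437) = -2.0067

-2.0067


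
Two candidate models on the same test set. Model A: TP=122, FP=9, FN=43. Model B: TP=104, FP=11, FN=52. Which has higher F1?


Model A: P=122/131=0.9313, R=122/165=0.7394, F1=2PR/(P+R)=2TP/(2TP+FP+FN)=244/296=0.8243
Model B: P=104/115=0.9043, R=104/156=0.6667, F1=2PR/(P+R)=2TP/(2TP+FP+FN)=208/271=0.7675
0.8243 > 0.7675 → Model A

Model A


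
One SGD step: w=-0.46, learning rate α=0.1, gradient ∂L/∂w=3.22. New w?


w_new = w - α·∇
= -0.46 - 0.1·3.22
= -0.46 - 0.322
= -0.782

-0.782


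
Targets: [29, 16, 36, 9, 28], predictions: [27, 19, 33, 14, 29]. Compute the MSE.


Squared errors: (29-27)²=4, (16-19)²=9, (36-33)²=9, (9-14)²=25, (28-29)²=1
Sum = 48
MSE = 48/5 = 48/5

48/5


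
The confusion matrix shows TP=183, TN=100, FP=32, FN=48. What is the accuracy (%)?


Accuracy = (TP+TN)/(TP+TN+FP+FN)
= (183+100)/(363)
= 283/363 = 77.96%

77.96%


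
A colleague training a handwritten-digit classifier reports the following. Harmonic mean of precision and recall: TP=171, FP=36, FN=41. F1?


Precision = 171/207 = 0.8261
Recall = 171/212 = 0.8066
F1 = 2·P·R/(P+R) = 2·TP/(2·TP+FP+FN) = 342/(342+36+41) = 342/419 = 0.8162

0.8162


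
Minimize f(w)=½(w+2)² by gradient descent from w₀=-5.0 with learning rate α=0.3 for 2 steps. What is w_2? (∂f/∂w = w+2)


step 1: grad = -5+2 = -3; w = -5 - 0.3·(-3) = -4.1
step 2: grad = -4.1+2 = -2.1; w = -4.1 - 0.3·(-2.1) = -3.47

-3.47


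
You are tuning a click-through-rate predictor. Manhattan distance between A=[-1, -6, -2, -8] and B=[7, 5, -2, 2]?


d = |-1-7| + |-6-5| + |-2+ 2| + |-8-2|
  = 8 + 11 + 0 + 10
  = 29

29


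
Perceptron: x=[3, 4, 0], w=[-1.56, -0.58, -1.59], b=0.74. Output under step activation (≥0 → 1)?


z = (3)·(-1.56) + (4)·(-0.58) + (0)·(-1.59) + 0.74
  = -6.26
step(z) = 0 (z<0)

0


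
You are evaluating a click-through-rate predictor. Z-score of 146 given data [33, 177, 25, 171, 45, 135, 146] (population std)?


μ = 104.5714, σ = 62.4542
z = (146 - 104.5714)/62.4542 = 0.6633

0.6633


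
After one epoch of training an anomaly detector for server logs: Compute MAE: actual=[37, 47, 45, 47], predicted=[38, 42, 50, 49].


Absolute errors: |37-38|=1, |47-42|=5, |45-50|=5, |47-49|=2
Sum = 13
MAE = 13/4 = 13/4

13/4


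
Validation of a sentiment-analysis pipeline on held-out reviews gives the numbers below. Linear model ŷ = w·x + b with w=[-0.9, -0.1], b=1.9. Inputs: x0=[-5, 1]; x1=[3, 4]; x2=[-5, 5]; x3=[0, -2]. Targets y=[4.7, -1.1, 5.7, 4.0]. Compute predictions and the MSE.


ŷ0 = (-0.9)·(-5) + (-0.1)·(1) + 1.9 = 6.3
ŷ1 = (-0.9)·(3) + (-0.1)·(4) + 1.9 = -1.2
ŷ2 = (-0.9)·(-5) + (-0.1)·(5) + 1.9 = 5.9
ŷ3 = (-0.9)·(0) + (-0.1)·(-2) + 1.9 = 2.1
errors² = [2.56, 0.01, 0.04, 3.61]
MSE = 6.2200/4 = 1.555

1.555


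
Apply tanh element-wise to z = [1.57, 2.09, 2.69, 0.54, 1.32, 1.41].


tanh(1.57) = 0.917
tanh(2.09) = 0.9699
tanh(2.69) = 0.9908
tanh(0.54) = 0.493
tanh(1.32) = 0.8668
tanh(1.41) = 0.8875
result = [0.917, 0.9699, 0.9908, 0.493, 0.8668, 0.8875]

[0.917, 0.9699, 0.9908, 0.493, 0.8668, 0.8875]


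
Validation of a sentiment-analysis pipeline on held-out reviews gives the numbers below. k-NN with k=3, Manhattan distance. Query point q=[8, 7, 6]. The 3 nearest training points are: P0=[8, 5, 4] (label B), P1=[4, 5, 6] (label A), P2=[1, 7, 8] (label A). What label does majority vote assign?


d(q,P0) = 4  (label B)
d(q,P1) = 6  (label A)
d(q,P2) = 9  (label A)
Votes: A=2, B=1
Majority → A

A


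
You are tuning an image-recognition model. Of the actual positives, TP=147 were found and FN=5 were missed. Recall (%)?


Recall = TP/(TP+FN)
= 147/(147+5)
= 147/152 = 96.71%

96.71%


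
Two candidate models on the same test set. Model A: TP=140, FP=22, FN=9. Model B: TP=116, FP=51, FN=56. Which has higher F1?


Model A: P=140/162=0.8642, R=140/149=0.9396, F1=2PR/(P+R)=2TP/(2TP+FP+FN)=280/311=0.9003
Model B: P=116/167=0.6946, R=116/172=0.6744, F1=2PR/(P+R)=2TP/(2TP+FP+FN)=232/339=0.6844
0.9003 > 0.6844 → Model A

Model A


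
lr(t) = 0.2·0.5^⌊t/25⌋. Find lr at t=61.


n_drops = ⌊61/25⌋ = 2
lr = 0.2·0.5^2 = 0.2·0.25 = 0.05

0.05


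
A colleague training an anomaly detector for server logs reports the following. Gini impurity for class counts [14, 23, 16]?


Probabilities: [14/53, 23/53, 16/53] ≈ [0.2642, 0.434, 0.3019]
Σpᵢ² = (196 + 529 + 256)/53² = 981/2809
Gini = 1 - Σpᵢ² = 1 - 981/2809 = 0.6508

0.6508


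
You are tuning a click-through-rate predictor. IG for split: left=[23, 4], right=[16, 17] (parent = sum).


Parent = [39, 21], H_parent = 0.9341
H_left = 0.6052 (n=27), H_right = 0.9993 (n=33)
H_children = (27/60)·0.6052 + (33/60)·0.9993 = 0.822
IG = 0.9341 - 0.822 = 0.1121

0.1121


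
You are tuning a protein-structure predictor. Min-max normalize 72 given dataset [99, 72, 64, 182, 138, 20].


min=20, max=182
(72-20)/(182-20) = 52/162 = 0.321

0.321


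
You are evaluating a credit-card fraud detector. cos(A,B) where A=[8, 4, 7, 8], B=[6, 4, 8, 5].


A·B = 8·6 + 4·4 + 7·8 + 8·5 = 160
‖A‖ = √193 = 13.8924, ‖B‖ = √141 = 11.8743
cos = 160/(√193·√141) = 160/√27213 = 0.9699

0.9699


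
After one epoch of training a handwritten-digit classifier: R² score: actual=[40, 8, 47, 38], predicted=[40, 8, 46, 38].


ȳ = 33.25
SS_res = Σ(y-ŷ)² = 1
SS_tot = Σ(y-ȳ)² = 894.75
R² = 1 - SS_res/SS_tot = 1 - 0.0011 = 0.9989

0.9989


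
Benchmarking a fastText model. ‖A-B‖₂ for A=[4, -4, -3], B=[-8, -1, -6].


d = √((4+ 8)² + (-4+ 1)² + (-3+ 6)²)
  = √(144 + 9 + 9)
  = √162 = 12.7279

12.7279


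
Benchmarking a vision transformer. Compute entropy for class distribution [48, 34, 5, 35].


Probabilities: [48/122, 34/122, 5/122, 35/122] ≈ [0.3934, 0.2787, 0.041, 0.2869]
H = -((48/122)·log₂(48/122) + (34/122)·log₂(34/122) + (5/122)·log₂(5/122) + (35/122)·log₂(35/122))
  = 1.7489 bits

1.7489 bits


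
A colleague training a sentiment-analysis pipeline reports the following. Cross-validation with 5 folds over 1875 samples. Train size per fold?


Fold size = 1875/5 = 375
Training per fold = 1875 - 375 = 1500

1500


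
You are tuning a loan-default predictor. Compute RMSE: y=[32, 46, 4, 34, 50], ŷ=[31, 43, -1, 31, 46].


MSE = 60/5 = 12
RMSE = √(60/5) = 3.4641

3.4641


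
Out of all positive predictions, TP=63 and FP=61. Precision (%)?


Precision = TP/(TP+FP)
= 63/(63+61)
= 63/124 = 50.81%

50.81%


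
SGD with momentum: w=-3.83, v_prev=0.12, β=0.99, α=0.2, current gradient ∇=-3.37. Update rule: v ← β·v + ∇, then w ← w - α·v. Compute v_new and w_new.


v_new = 0.99·0.12 - 3.37 = 0.1188 - 3.37 = -3.2512
w_new = -3.83 - 0.2·-3.2512 = -3.83 + 0.65024 = -3.17976

v_new=-3.2512, w_new=-3.17976


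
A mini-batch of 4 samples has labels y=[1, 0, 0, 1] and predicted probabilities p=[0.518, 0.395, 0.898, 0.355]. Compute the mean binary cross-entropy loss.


L[0] = -ln(0.518) = 0.6578
L[1] = -ln(1-0.395) = -ln(0.605) = 0.5025
L[2] = -ln(1-0.898) = -ln(0.102) = 2.2828
L[3] = -ln(0.355) = 1.0356
mean = (0.6578 + 0.5025 + 2.2828 + 1.0356)/4 = 1.1197

1.1197


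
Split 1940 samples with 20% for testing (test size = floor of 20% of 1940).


Test = ⌊1940·20/100⌋ = 388
Train = 1940 - 388 = 1552

Train: 1552, Test: 388


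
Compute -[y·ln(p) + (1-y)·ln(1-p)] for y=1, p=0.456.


BCE = -[y·ln(p) + (1-y)·ln(1-p)]
= -1·ln(0.456) - 0
= -ln(0.456) = 0.7853

0.7853


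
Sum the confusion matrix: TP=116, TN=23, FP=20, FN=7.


Total = TP + TN + FP + FN
= 116 + 23 + 20 + 7
= 166
(Predicted positive: 136, predicted negative: 30)

166


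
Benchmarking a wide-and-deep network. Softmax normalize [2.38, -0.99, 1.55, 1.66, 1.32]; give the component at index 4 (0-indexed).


Exponentials: e^2.38=10.8049, e^-0.99=0.3716, e^1.55=4.7115, e^1.66=5.2593, e^1.32=3.7434
Sum = 24.8907
Softmax = [0.4341, 0.0149, 0.1893, 0.2113, 0.1504]
p[4] = 3.7434/24.8907 = 0.1504

0.1504


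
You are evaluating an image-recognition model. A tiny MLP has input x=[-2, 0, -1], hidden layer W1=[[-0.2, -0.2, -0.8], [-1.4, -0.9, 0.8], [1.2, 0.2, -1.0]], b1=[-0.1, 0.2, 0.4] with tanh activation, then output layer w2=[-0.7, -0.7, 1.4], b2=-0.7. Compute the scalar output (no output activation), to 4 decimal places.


z1[0] = (-0.2)·(-2) + (-0.2)·(0) + (-0.8)·(-1) - 0.1 = 1.1
z1[1] = (-1.4)·(-2) + (-0.9)·(0) + (0.8)·(-1) + 0.2 = 2.2
z1[2] = (1.2)·(-2) + (0.2)·(0) + (-1.0)·(-1) + 0.4 = -1.0
h = tanh(z1) = [0.8005, 0.9757, -0.7616]
output = (-0.7)·(0.8005) + (-0.7)·(0.9757) + (1.4)·(-0.7616) - 0.7 = -3.0096

-3.0096


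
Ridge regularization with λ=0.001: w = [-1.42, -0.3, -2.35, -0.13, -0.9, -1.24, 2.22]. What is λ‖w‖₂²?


‖w‖₂² = (-1.42)² + (-0.3)² + (-2.35)² + (-0.13)² + (-0.9)² + (-1.24)² + (2.22)²
     = 2.0164 + 0.09 + 5.5225 + 0.0169 + 0.81 + 1.5376 + 4.9284
     = 14.9218
λ·‖w‖₂² = 0.001·14.9218 = 0.014922

0.014922


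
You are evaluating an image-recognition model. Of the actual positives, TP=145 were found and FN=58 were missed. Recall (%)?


Recall = TP/(TP+FN)
= 145/(145+58)
= 145/203 = 71.43%

71.43%


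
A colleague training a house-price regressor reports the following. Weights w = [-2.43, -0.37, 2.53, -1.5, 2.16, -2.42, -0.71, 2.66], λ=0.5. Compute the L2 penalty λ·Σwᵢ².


‖w‖₂² = (-2.43)² + (-0.37)² + (2.53)² + (-1.5)² + (2.16)² + (-2.42)² + (-0.71)² + (2.66)²
     = 5.9049 + 0.1369 + 6.4009 + 2.25 + 4.6656 + 5.8564 + 0.5041 + 7.0756
     = 32.7944
λ·‖w‖₂² = 0.5·32.7944 = 16.3972

16.3972


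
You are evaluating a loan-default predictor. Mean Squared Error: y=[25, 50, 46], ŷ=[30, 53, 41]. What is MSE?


Squared errors: (25-30)²=25, (50-53)²=9, (46-41)²=25
Sum = 59
MSE = 59/3 = 59/3

59/3


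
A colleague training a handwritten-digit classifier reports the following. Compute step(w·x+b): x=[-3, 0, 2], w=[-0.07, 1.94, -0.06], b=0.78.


z = (-3)·(-0.07) + (0)·(1.94) + (2)·(-0.06) + 0.78
  = 0.87
step(z) = 1 (z≥0)

1


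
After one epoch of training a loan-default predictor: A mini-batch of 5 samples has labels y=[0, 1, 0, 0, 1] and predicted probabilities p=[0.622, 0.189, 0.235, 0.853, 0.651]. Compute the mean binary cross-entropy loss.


L[0] = -ln(1-0.622) = -ln(0.378) = 0.9729
L[1] = -ln(0.189) = 1.666
L[2] = -ln(1-0.235) = -ln(0.765) = 0.2679
L[3] = -ln(1-0.853) = -ln(0.147) = 1.9173
L[4] = -ln(0.651) = 0.4292
mean = (0.9729 + 1.666 + 0.2679 + 1.9173 + 0.4292)/5 = 1.0507

1.0507


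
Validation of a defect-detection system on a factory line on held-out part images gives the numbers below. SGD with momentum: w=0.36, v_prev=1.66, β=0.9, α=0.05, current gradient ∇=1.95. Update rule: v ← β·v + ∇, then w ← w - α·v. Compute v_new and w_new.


v_new = 0.9·1.66 + 1.95 = 1.494 + 1.95 = 3.444
w_new = 0.36 - 0.05·3.444 = 0.36 - 0.1722 = 0.1878

v_new=3.444, w_new=0.1878


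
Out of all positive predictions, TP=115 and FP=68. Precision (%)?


Precision = TP/(TP+FP)
= 115/(115+68)
= 115/183 = 62.84%

62.84%


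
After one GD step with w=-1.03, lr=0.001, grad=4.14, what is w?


w_new = w - α·∇
= -1.03 - 0.001·4.14
= -1.03 - 0.00414
= -1.03414

-1.03414


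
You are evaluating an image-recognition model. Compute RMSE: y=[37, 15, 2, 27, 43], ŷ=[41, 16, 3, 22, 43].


MSE = 43/5 = 8.6
RMSE = √(43/5) = 2.9326

2.9326


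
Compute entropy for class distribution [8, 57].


Probabilities: [8/65, 57/65] ≈ [0.1231, 0.8769]
H = -((8/65)·log₂(8/65) + (57/65)·log₂(57/65))
  = 0.5381 bits

0.5381 bits


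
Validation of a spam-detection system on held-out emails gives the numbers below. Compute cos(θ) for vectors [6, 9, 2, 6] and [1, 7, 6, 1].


A·B = 6·1 + 9·7 + 2·6 + 6·1 = 87
‖A‖ = √157 = 12.53, ‖B‖ = √87 = 9.3274
cos = 87/(√157·√87) = 87/√13659 = 0.7444

0.7444


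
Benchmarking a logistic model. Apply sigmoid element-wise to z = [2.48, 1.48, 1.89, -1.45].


σ(2.48) = 1/(1+e^-2.48) = 0.9227
σ(1.48) = 1/(1+e^-1.48) = 0.8146
σ(1.89) = 1/(1+e^-1.89) = 0.8688
σ(-1.45) = 1/(1+e^1.45) = 0.19
result = [0.9227, 0.8146, 0.8688, 0.19]

[0.9227, 0.8146, 0.8688, 0.19]


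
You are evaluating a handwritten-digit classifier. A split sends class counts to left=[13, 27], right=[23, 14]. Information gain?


Parent = [36, 41], H_parent = 0.997
H_left = 0.9097 (n=40), H_right = 0.9569 (n=37)
H_children = (40/77)·0.9097 + (37/77)·0.9569 = 0.9324
IG = 0.997 - 0.9324 = 0.0646

0.0646


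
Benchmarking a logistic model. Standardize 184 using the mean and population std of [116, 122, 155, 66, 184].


μ = 128.6, σ = 39.717
z = (184 - 128.6)/39.717 = 1.3949

1.3949


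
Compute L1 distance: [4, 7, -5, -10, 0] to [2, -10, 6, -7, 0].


d = |4-2| + |7+ 10| + |-5-6| + |-10+ 7| + |0-0|
  = 2 + 17 + 11 + 3 + 0
  = 33

33


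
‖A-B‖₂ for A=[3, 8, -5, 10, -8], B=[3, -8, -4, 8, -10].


d = √((3-3)² + (8+ 8)² + (-5+ 4)² + (10-8)² + (-8+ 10)²)
  = √(0 + 256 + 1 + 4 + 4)
  = √265 = 16.2788

16.2788


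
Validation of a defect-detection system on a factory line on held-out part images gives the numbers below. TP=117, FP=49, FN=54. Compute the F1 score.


Precision = 117/166 = 0.7048
Recall = 117/171 = 0.6842
F1 = 2·P·R/(P+R) = 2·TP/(2·TP+FP+FN) = 234/(234+49+54) = 234/337 = 0.6944

0.6944


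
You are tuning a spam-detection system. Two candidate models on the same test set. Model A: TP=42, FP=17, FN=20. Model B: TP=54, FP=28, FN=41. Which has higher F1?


Model A: P=42/59=0.7119, R=42/62=0.6774, F1=2PR/(P+R)=2TP/(2TP+FP+FN)=84/121=0.6942
Model B: P=54/82=0.6585, R=54/95=0.5684, F1=2PR/(P+R)=2TP/(2TP+FP+FN)=108/177=0.6102
0.6942 > 0.6102 → Model A

Model A


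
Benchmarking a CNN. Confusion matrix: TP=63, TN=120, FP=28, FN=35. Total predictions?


Total = TP + TN + FP + FN
= 63 + 120 + 28 + 35
= 246
(Predicted positive: 91, predicted negative: 155)

246


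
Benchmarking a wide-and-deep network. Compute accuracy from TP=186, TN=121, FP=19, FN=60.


Accuracy = (TP+TN)/(TP+TN+FP+FN)
= (186+121)/(386)
= 307/386 = 79.53%

79.53%


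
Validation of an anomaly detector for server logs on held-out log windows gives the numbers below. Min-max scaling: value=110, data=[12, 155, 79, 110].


min=12, max=155
(110-12)/(155-12) = 98/143 = 0.6853

0.6853


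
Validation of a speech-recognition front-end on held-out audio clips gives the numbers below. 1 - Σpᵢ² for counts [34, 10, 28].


Probabilities: [34/72, 10/72, 28/72] ≈ [0.4722, 0.1389, 0.3889]
Σpᵢ² = (1156 + 100 + 784)/72² = 2040/5184
Gini = 1 - Σpᵢ² = 1 - 2040/5184 = 0.6065

0.6065


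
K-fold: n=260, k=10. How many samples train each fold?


Fold size = 260/10 = 26
Training per fold = 260 - 26 = 234

234


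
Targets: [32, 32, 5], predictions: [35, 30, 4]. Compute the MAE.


Absolute errors: |32-35|=3, |32-30|=2, |5-4|=1
Sum = 6
MAE = 6/3 = 2

2


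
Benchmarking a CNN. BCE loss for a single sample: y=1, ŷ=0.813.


BCE = -[y·ln(p) + (1-y)·ln(1-p)]
= -1·ln(0.813) - 0
= -ln(0.813) = 0.207

0.207


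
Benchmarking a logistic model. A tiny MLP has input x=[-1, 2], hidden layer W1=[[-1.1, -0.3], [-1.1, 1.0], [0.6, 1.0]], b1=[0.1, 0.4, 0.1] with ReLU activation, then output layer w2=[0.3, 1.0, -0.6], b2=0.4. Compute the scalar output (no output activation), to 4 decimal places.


z1[0] = (-1.1)·(-1) + (-0.3)·(2) + 0.1 = 0.6
z1[1] = (-1.1)·(-1) + (1.0)·(2) + 0.4 = 3.5
z1[2] = (0.6)·(-1) + (1.0)·(2) + 0.1 = 1.5
h = ReLU(z1) = [0.6, 3.5, 1.5]
output = (0.3)·(0.6) + (1.0)·(3.5) + (-0.6)·(1.5) + 0.4 = 3.18

3.18


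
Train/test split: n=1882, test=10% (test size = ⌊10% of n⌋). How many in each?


Test = ⌊1882·10/100⌋ = 188
Train = 1882 - 188 = 1694

Train: 1694, Test: 188


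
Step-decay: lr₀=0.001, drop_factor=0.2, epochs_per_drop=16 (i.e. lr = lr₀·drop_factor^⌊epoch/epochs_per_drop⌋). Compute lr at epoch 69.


n_drops = ⌊69/16⌋ = 4
lr = 0.001·0.2^4 = 0.001·0.0016 = 0.0000016

0.0000016


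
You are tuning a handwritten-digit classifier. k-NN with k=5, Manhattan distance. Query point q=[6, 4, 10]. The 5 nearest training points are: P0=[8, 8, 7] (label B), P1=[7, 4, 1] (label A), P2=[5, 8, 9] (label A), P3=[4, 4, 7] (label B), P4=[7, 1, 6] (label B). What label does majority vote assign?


d(q,P0) = 9  (label B)
d(q,P1) = 10  (label A)
d(q,P2) = 6  (label A)
d(q,P3) = 5  (label B)
d(q,P4) = 8  (label B)
Votes: A=2, B=3
Majority → B

B


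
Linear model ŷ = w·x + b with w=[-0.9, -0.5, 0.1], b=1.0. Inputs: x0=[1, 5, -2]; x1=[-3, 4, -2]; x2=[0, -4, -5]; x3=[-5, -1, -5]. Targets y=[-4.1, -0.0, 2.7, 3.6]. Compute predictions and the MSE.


ŷ0 = (-0.9)·(1) + (-0.5)·(5) + (0.1)·(-2) + 1.0 = -2.6
ŷ1 = (-0.9)·(-3) + (-0.5)·(4) + (0.1)·(-2) + 1.0 = 1.5
ŷ2 = (-0.9)·(0) + (-0.5)·(-4) + (0.1)·(-5) + 1.0 = 2.5
ŷ3 = (-0.9)·(-5) + (-0.5)·(-1) + (0.1)·(-5) + 1.0 = 5.5
errors² = [2.25, 2.25, 0.04, 3.61]
MSE = 8.1500/4 = 2.0375

2.0375


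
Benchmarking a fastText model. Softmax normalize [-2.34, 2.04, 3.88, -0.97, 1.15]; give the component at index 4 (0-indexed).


Exponentials: e^-2.34=0.0963, e^2.04=7.6906, e^3.88=48.4242, e^-0.97=0.3791, e^1.15=3.1582
Sum = 59.7484
Softmax = [0.0016, 0.1287, 0.8105, 0.0063, 0.0529]
p[4] = 3.1582/59.7484 = 0.0529

0.0529


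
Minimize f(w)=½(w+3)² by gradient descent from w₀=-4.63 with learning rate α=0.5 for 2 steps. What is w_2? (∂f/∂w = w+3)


step 1: grad = -4.63+3 = -1.63; w = -4.63 - 0.5·(-1.63) = -3.815
step 2: grad = -3.815+3 = -0.815; w = -3.815 - 0.5·(-0.815) = -3.4075

-3.4075


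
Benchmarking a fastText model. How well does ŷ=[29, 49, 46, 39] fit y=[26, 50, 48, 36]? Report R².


ȳ = 40
SS_res = Σ(y-ŷ)² = 23
SS_tot = Σ(y-ȳ)² = 376
R² = 1 - SS_res/SS_tot = 1 - 0.0612 = 0.9388

0.9388


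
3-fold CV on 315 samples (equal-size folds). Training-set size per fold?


Fold size = 315/3 = 105
Training per fold = 315 - 105 = 210

210


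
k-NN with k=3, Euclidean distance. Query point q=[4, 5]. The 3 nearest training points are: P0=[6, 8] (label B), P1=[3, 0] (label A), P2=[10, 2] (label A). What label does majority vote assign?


d(q,P0) = 3.6056  (label B)
d(q,P1) = 5.099  (label A)
d(q,P2) = 6.7082  (label A)
Votes: A=2, B=1
Majority → A

A


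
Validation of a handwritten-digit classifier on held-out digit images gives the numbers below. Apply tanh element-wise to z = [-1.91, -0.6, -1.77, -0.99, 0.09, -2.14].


tanh(-1.91) = -0.9571
tanh(-0.6) = -0.537
tanh(-1.77) = -0.9436
tanh(-0.99) = -0.7574
tanh(0.09) = 0.0898
tanh(-2.14) = -0.9727
result = [-0.9571, -0.537, -0.9436, -0.7574, 0.0898, -0.9727]

[-0.9571, -0.537, -0.9436, -0.7574, 0.0898, -0.9727]


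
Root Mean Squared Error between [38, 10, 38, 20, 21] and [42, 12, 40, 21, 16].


MSE = 50/5 = 10
RMSE = √(50/5) = 3.1623

3.1623


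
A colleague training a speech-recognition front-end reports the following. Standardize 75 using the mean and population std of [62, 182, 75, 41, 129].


μ = 97.8, σ = 51.168
z = (75 - 97.8)/51.168 = -0.4456

-0.4456
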